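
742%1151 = 742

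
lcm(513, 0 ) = 0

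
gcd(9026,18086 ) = 2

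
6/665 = 6/665 = 0.01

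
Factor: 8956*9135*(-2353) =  - 192506130180 = - 2^2*3^2*5^1*7^1*13^1*29^1*181^1*2239^1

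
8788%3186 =2416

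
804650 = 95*8470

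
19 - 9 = 10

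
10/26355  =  2/5271 =0.00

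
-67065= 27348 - 94413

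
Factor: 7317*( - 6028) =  - 44106876=   - 2^2*3^3*11^1*137^1*271^1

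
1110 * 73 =81030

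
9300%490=480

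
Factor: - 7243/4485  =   - 3^( - 1)*5^( - 1)*13^( - 1)*23^(-1)*7243^1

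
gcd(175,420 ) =35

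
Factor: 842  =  2^1*421^1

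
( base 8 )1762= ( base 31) 11I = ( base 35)SU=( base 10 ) 1010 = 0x3F2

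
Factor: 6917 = 6917^1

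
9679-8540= 1139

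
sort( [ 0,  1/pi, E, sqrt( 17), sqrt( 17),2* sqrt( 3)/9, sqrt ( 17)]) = [ 0, 1/pi,2*sqrt( 3) /9, E,sqrt ( 17), sqrt( 17 ), sqrt( 17 )]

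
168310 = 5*33662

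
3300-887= 2413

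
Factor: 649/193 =11^1 * 59^1*193^( - 1 ) 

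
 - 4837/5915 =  - 1 + 154/845 =- 0.82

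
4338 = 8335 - 3997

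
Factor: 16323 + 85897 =2^2*5^1*19^1*269^1 = 102220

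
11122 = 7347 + 3775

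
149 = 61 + 88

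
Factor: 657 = 3^2*73^1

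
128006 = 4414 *29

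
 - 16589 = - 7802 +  - 8787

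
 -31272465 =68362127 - 99634592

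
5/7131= 5/7131 = 0.00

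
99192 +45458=144650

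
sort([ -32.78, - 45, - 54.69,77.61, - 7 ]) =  [  -  54.69,-45, - 32.78, - 7,77.61 ] 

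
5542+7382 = 12924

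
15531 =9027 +6504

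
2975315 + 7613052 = 10588367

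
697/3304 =697/3304=0.21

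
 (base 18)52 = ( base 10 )92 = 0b1011100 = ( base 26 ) 3e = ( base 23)40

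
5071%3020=2051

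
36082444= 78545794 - 42463350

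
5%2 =1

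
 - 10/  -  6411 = 10/6411=0.00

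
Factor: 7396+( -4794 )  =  2^1*1301^1 = 2602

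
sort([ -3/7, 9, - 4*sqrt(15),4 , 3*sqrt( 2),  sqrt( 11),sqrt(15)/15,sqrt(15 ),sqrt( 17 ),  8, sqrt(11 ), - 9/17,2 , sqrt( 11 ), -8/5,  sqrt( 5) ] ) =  [ - 4*sqrt( 15), - 8/5, - 9/17, - 3/7, sqrt(15) /15,2,sqrt(5),  sqrt( 11),sqrt( 11 ),sqrt( 11),sqrt(15), 4,sqrt( 17 ),  3*sqrt( 2 ), 8, 9 ]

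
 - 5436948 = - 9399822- - 3962874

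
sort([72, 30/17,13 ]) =[30/17, 13, 72]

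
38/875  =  38/875 = 0.04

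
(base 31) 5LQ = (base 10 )5482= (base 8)12552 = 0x156A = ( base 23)A88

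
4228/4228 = 1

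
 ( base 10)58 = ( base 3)2011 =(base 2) 111010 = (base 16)3A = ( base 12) 4A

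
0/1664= 0 = 0.00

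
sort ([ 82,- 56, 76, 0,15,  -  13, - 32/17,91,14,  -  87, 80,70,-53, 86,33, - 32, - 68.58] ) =[ - 87, - 68.58, - 56, - 53, - 32, - 13,-32/17 , 0,14,  15, 33, 70,76, 80 , 82, 86,91]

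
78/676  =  3/26  =  0.12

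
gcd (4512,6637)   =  1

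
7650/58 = 131 + 26/29=131.90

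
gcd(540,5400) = 540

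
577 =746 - 169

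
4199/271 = 15 + 134/271 = 15.49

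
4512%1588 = 1336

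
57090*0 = 0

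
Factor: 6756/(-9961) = - 2^2 * 3^1* 7^( - 1)*563^1*1423^ (-1 ) 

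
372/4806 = 62/801 = 0.08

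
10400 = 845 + 9555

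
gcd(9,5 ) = 1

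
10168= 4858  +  5310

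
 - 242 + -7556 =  - 7798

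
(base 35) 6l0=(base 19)137a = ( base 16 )1f95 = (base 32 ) 7sl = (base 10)8085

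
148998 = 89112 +59886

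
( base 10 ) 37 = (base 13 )2b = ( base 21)1G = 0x25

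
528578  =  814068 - 285490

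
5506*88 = 484528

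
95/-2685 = - 19/537= - 0.04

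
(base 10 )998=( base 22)218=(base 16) 3e6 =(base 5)12443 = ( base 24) 1he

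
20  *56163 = 1123260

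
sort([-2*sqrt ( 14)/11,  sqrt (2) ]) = [ - 2 * sqrt ( 14 ) /11, sqrt (2) ]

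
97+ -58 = 39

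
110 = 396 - 286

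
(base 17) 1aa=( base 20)139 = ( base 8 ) 725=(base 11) 397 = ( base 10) 469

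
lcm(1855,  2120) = 14840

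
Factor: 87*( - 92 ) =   -  8004 = - 2^2*3^1*23^1*29^1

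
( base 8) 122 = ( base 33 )2G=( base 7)145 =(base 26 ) 34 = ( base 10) 82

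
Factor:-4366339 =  - 349^1*12511^1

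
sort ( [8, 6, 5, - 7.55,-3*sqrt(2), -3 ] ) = [ - 7.55, - 3*sqrt(2), - 3,  5,6,8 ] 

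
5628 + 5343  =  10971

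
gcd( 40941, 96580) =1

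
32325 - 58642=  - 26317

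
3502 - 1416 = 2086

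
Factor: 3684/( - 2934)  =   - 614/489 = -2^1*3^(- 1)*163^( - 1)*307^1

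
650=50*13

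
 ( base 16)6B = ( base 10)107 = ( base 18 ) 5H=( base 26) 43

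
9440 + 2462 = 11902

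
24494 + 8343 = 32837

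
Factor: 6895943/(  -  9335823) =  - 3^( - 1)*7^(-2)*41^ ( - 1)*1549^(-1)*6895943^1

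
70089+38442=108531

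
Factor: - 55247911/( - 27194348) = 2^( - 2)*1453^( - 1 )*4679^(-1)*4943^1  *  11177^1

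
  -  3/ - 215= 3/215 = 0.01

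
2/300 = 1/150= 0.01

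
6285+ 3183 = 9468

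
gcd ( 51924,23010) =6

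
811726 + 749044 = 1560770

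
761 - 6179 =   -  5418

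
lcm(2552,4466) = 17864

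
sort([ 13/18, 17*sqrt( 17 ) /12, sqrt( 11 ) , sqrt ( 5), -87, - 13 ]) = [- 87 , -13,  13/18, sqrt(5 ),sqrt( 11),17 * sqrt( 17)/12] 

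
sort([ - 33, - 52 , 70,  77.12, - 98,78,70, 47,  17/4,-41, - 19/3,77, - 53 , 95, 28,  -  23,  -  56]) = [  -  98, - 56, - 53, - 52, - 41,-33, - 23,-19/3,17/4, 28,47,70,70, 77,77.12, 78,  95]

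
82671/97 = 82671/97  =  852.28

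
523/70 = 7 + 33/70 =7.47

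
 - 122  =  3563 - 3685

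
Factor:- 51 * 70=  - 3570=- 2^1*3^1*5^1 * 7^1*17^1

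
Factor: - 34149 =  - 3^1*11383^1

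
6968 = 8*871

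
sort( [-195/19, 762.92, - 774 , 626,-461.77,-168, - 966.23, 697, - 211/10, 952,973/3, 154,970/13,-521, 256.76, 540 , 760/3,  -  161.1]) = [ - 966.23, - 774, - 521,  -  461.77, - 168, - 161.1, - 211/10, - 195/19, 970/13, 154,  760/3,256.76,  973/3,540,626,697,762.92,952] 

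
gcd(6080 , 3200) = 320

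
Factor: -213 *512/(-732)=9088/61 = 2^7*61^ (-1 )*71^1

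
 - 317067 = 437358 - 754425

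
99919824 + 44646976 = 144566800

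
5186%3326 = 1860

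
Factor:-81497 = -13^1*6269^1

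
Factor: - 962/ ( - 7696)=2^( - 3 ) = 1/8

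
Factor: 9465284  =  2^2*151^1 * 15671^1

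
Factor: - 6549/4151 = -3^1*7^( - 1)*37^1 * 59^1*593^(- 1 ) 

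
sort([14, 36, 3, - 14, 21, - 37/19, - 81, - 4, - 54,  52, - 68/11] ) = [ - 81,- 54, - 14, - 68/11, -4,-37/19, 3,  14, 21,  36,52]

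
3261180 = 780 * 4181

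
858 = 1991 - 1133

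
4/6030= 2/3015 = 0.00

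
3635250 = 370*9825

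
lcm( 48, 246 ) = 1968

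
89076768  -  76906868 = 12169900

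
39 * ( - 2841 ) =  - 110799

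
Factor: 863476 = 2^2 * 53^1*4073^1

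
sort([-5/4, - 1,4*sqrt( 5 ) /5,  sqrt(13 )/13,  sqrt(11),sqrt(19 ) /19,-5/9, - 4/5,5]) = [-5/4, - 1, - 4/5,-5/9,sqrt( 19)/19, sqrt(13 ) /13,4*sqrt(5 )/5 , sqrt(11 ),5]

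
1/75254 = 1/75254  =  0.00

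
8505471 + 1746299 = 10251770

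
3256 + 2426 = 5682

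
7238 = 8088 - 850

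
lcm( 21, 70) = 210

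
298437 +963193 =1261630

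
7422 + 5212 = 12634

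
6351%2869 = 613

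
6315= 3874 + 2441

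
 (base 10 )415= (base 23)I1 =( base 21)JG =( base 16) 19F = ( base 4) 12133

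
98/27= 98/27 = 3.63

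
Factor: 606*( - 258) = -2^2*3^2*43^1*101^1 = - 156348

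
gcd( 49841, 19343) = 23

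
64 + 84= 148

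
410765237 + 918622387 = 1329387624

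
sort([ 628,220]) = [220,628]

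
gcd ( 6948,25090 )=386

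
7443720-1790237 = 5653483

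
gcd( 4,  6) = 2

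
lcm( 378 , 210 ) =1890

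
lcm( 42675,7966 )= 597450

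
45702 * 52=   2376504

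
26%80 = 26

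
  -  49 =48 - 97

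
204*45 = 9180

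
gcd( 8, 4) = 4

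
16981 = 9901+7080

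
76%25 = 1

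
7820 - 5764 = 2056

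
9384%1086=696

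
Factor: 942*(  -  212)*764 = -152573856  =  - 2^5*3^1* 53^1*157^1*191^1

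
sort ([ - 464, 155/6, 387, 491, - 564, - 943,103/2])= [ -943, - 564,- 464,155/6, 103/2,387, 491]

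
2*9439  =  18878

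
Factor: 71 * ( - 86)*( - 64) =2^7 * 43^1*71^1 = 390784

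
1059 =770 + 289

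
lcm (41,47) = 1927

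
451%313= 138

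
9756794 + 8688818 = 18445612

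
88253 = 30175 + 58078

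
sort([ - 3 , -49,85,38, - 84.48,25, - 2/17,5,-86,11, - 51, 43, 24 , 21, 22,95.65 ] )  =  [ -86, - 84.48, - 51, - 49, - 3, - 2/17,5,11,21,22, 24, 25,38 , 43,85,95.65]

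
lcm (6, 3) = 6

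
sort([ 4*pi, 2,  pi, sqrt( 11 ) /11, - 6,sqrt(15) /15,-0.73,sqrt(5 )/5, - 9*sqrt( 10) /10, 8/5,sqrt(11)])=[-6,-9 *sqrt( 10 )/10, - 0.73, sqrt (15 ) /15,sqrt(11 )/11, sqrt( 5)/5,  8/5, 2, pi, sqrt( 11),4*pi]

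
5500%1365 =40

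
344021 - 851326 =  - 507305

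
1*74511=74511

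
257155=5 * 51431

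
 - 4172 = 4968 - 9140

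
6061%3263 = 2798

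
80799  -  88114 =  - 7315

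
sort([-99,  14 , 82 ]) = [ - 99, 14, 82] 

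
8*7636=61088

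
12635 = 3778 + 8857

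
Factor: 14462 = 2^1*7^1*1033^1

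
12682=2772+9910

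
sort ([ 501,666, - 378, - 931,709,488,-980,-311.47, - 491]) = [  -  980,  -  931, - 491,  -  378, - 311.47,488,501,666,709]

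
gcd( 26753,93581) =1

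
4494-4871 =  - 377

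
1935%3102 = 1935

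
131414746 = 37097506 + 94317240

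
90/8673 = 30/2891 = 0.01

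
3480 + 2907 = 6387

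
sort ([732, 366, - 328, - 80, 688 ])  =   [-328, - 80,  366, 688,732] 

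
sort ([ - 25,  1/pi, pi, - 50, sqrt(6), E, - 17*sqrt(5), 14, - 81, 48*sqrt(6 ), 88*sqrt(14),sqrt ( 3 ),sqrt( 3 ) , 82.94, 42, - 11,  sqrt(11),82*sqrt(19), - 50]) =[ - 81,  -  50, - 50, - 17*sqrt (5 ),-25, - 11,1/pi,sqrt ( 3), sqrt(3), sqrt(6 ), E, pi,sqrt ( 11) , 14,42, 82.94,48*sqrt( 6 ), 88*sqrt(14),82*sqrt(19 )]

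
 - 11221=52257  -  63478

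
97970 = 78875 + 19095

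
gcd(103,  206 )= 103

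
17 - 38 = -21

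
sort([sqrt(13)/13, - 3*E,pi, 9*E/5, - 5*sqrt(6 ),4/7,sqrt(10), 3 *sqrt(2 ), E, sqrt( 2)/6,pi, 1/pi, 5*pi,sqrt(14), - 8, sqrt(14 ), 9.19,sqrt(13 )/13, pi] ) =[ - 5*  sqrt(6), - 3*E, - 8,sqrt ( 2 ) /6, sqrt (13)/13, sqrt( 13 ) /13, 1/pi, 4/7, E,pi, pi, pi,  sqrt(10), sqrt( 14 ),sqrt(14 ),3 * sqrt(2 ), 9*E/5, 9.19,  5*pi ]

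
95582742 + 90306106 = 185888848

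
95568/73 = 95568/73 = 1309.15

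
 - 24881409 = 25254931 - 50136340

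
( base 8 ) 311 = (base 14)105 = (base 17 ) BE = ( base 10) 201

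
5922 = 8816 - 2894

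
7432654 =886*8389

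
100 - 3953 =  - 3853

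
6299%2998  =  303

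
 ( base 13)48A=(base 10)790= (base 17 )2C8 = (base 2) 1100010110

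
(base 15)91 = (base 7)253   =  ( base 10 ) 136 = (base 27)51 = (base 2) 10001000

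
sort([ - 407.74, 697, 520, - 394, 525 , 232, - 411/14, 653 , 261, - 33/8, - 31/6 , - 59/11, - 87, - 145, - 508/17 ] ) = [-407.74, - 394, - 145, - 87, - 508/17, - 411/14, - 59/11,-31/6, - 33/8,232, 261, 520, 525, 653, 697 ]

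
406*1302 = 528612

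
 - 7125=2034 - 9159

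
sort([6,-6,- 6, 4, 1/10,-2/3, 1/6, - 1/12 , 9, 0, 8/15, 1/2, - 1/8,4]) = [ - 6 ,-6,-2/3, - 1/8,- 1/12,  0,1/10, 1/6 , 1/2, 8/15,4, 4 , 6, 9 ]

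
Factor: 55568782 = 2^1*23^1 * 1208017^1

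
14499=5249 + 9250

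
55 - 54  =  1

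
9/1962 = 1/218 = 0.00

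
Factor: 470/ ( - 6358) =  - 235/3179 = -  5^1 * 11^( - 1) *17^ ( - 2) * 47^1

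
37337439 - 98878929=-61541490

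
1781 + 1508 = 3289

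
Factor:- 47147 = -47147^1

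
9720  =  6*1620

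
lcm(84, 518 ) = 3108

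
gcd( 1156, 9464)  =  4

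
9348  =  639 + 8709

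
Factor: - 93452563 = - 93452563^1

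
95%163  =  95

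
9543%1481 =657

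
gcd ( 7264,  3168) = 32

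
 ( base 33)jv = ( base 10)658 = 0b1010010010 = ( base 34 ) JC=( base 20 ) 1ci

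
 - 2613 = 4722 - 7335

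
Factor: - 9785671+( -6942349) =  - 16728020 = - 2^2 *5^1*181^1*4621^1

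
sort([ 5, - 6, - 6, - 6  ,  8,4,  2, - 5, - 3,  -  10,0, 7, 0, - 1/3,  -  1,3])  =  [ - 10, - 6, - 6, - 6, - 5, - 3, - 1,-1/3,0 , 0, 2,3,4, 5,  7, 8]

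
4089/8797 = 4089/8797  =  0.46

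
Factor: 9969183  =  3^3*7^1*52747^1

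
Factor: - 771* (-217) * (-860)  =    -  2^2*3^1 * 5^1 * 7^1*31^1 * 43^1 * 257^1=- 143884020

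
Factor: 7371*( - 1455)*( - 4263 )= 3^6*5^1*7^3 * 13^1*29^1*97^1 = 45719843715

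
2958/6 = 493 =493.00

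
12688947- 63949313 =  - 51260366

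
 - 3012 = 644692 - 647704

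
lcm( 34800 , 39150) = 313200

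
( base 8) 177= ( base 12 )a7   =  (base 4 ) 1333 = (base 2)1111111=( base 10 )127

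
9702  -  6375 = 3327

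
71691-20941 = 50750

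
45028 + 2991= 48019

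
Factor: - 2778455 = -5^1*555691^1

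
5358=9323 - 3965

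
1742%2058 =1742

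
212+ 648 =860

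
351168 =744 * 472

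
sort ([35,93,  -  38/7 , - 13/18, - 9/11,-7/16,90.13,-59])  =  [ - 59, - 38/7, - 9/11,-13/18, - 7/16,35,90.13 , 93]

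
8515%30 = 25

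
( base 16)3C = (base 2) 111100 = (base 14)44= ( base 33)1R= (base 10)60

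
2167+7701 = 9868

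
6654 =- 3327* ( - 2)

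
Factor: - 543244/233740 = -5^(-1) * 29^( - 1)*337^1 = - 337/145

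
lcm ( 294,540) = 26460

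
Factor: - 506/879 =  - 2^1* 3^( - 1 )*  11^1  *  23^1*293^( - 1)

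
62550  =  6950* 9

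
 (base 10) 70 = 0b1000110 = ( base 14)50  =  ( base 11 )64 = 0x46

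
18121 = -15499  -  -33620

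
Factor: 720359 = 720359^1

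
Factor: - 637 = -7^2 * 13^1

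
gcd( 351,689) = 13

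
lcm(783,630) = 54810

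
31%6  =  1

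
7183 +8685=15868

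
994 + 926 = 1920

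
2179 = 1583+596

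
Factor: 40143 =3^1*13381^1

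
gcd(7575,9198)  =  3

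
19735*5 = 98675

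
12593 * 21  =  264453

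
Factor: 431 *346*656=97826656 = 2^5*41^1*173^1*431^1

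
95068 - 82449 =12619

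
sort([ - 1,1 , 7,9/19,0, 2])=[ - 1,0, 9/19,1 , 2,7 ] 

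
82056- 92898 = -10842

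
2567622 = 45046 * 57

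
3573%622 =463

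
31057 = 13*2389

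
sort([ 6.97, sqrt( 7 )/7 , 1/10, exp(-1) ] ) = [ 1/10, exp(-1 ),sqrt(7)/7, 6.97 ]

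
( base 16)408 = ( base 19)2G6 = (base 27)1b6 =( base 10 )1032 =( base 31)129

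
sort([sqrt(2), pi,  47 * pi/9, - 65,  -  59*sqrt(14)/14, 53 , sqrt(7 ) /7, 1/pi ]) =[- 65, - 59*sqrt(14 )/14, 1/pi, sqrt(7 )/7, sqrt (2 ),  pi,47*pi/9,53]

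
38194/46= 830 + 7/23 =830.30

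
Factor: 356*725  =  258100 = 2^2*5^2*29^1*  89^1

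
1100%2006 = 1100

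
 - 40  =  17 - 57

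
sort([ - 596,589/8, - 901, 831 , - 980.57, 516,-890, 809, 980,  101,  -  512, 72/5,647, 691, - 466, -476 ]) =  [ - 980.57, - 901 , - 890, - 596,-512, - 476,- 466,72/5,589/8,101,516, 647,691,  809 , 831, 980 ]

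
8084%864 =308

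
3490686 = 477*7318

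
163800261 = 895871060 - 732070799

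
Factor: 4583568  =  2^4 * 3^1 *11^1 * 8681^1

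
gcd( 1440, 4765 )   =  5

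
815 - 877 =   -  62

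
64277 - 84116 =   -  19839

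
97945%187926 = 97945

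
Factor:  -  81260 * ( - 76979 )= 2^2*5^1*7^2 * 17^1 *239^1*1571^1 = 6255313540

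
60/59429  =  60/59429 = 0.00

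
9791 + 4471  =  14262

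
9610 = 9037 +573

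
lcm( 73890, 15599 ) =1403910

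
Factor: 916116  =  2^2 *3^1* 76343^1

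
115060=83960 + 31100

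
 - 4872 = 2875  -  7747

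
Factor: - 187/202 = -2^( - 1)*11^1*17^1*101^( - 1)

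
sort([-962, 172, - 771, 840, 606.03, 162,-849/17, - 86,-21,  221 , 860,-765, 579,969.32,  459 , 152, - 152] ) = [  -  962, - 771, - 765, -152,  -  86,-849/17,  -  21,  152,162,172, 221,459, 579, 606.03,840,  860,969.32]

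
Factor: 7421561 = 7^1*1060223^1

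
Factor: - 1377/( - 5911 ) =3^4*17^1 * 23^( - 1 )*257^ ( - 1)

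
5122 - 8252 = -3130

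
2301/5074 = 39/86 = 0.45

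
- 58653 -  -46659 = -11994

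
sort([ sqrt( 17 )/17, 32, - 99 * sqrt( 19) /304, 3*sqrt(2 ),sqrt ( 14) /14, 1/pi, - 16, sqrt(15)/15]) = [-16, - 99*sqrt( 19)/304, sqrt(17 )/17, sqrt( 15 )/15, sqrt(14)/14, 1/pi, 3*sqrt( 2 ),32]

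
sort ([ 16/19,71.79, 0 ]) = [ 0, 16/19, 71.79]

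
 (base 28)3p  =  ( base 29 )3M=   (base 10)109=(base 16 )6d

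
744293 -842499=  - 98206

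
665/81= 8+17/81 = 8.21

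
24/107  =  24/107 = 0.22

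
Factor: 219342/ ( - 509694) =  - 139/323 = - 17^( - 1 )*19^(-1)*139^1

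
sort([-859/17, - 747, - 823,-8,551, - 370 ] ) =[ - 823, - 747, - 370, - 859/17,-8 , 551]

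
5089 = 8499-3410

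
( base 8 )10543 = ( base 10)4451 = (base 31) 4ji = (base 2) 1000101100011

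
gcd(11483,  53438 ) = 1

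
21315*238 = 5072970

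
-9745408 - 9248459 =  - 18993867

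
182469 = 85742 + 96727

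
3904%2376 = 1528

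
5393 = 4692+701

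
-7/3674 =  - 1 + 3667/3674 = -  0.00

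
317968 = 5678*56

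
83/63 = 1 + 20/63 = 1.32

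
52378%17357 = 307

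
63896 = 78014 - 14118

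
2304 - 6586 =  - 4282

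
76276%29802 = 16672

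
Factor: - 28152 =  - 2^3*3^2*17^1*23^1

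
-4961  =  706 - 5667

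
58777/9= 6530  +  7/9 = 6530.78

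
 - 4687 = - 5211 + 524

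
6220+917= 7137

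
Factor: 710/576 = 2^ (-5) * 3^( - 2 ) * 5^1*71^1 = 355/288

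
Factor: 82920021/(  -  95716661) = -3^1*19^( - 1)*157^1*769^( - 1)*6551^( - 1)*176051^1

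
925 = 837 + 88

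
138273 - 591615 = - 453342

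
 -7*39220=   -  274540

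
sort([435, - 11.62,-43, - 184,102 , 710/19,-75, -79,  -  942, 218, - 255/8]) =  [ - 942, - 184, - 79, - 75, - 43, - 255/8, - 11.62  ,  710/19,102, 218,  435 ] 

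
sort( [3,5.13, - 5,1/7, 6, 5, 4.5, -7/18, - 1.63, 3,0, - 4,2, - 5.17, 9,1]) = [ - 5.17, - 5, - 4,-1.63, - 7/18,0, 1/7, 1, 2, 3 , 3,4.5,5, 5.13, 6, 9]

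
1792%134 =50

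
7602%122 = 38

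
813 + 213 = 1026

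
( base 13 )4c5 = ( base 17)2F4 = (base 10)837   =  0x345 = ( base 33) pc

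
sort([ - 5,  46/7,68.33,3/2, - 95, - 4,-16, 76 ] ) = [ - 95, - 16, - 5, - 4 , 3/2, 46/7 , 68.33, 76]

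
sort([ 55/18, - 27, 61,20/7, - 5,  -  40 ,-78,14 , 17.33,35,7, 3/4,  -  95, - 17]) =[ - 95, - 78, - 40, - 27,- 17, - 5 , 3/4,20/7,55/18,7,14,17.33 , 35, 61]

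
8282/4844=1  +  1719/2422 = 1.71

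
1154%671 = 483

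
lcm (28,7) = 28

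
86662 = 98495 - 11833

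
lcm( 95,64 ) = 6080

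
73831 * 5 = 369155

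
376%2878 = 376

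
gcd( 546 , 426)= 6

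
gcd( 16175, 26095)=5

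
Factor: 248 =2^3* 31^1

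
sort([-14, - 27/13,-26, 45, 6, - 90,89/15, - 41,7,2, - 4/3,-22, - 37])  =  [ - 90, - 41, - 37, - 26,  -  22,  -  14 , -27/13 , - 4/3,2,89/15,  6, 7,45]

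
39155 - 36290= 2865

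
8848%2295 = 1963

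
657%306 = 45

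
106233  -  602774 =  - 496541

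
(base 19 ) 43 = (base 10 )79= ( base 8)117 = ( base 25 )34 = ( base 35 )29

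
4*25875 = 103500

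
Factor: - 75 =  - 3^1  *5^2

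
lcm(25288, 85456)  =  2478224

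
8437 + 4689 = 13126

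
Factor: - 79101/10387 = -99/13 = - 3^2*11^1*13^(  -  1)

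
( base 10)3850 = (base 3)12021121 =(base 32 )3OA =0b111100001010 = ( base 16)f0a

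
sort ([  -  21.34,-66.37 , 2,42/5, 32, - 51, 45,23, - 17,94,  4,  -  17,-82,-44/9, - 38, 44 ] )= [ - 82,-66.37, - 51, - 38,-21.34,-17,-17, - 44/9 , 2 , 4,42/5,23,32, 44 , 45 , 94 ] 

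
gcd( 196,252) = 28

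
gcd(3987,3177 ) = 9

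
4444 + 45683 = 50127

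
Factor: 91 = 7^1*13^1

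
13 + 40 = 53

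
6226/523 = 11 + 473/523= 11.90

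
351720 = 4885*72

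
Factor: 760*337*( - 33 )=-2^3*3^1*5^1*11^1 * 19^1*337^1 =-8451960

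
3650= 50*73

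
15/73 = 15/73=0.21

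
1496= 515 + 981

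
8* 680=5440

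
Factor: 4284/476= 3^2 = 9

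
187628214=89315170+98313044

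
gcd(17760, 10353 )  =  3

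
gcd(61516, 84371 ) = 7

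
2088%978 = 132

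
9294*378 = 3513132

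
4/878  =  2/439 = 0.00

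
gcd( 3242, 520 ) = 2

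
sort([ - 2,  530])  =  [  -  2,530 ]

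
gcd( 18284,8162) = 14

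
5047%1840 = 1367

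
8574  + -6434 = 2140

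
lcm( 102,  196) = 9996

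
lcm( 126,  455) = 8190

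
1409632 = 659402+750230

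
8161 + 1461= 9622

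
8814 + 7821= 16635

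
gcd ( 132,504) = 12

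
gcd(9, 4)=1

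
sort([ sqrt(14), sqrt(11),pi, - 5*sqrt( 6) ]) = [ - 5 * sqrt (6),pi,sqrt(11 ), sqrt(14 )]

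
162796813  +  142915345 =305712158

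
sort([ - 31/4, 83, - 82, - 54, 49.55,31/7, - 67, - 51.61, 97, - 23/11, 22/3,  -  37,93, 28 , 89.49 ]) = [ - 82, - 67, - 54 , - 51.61, - 37, - 31/4, - 23/11, 31/7, 22/3,28, 49.55 , 83, 89.49,93,97]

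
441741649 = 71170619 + 370571030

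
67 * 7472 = 500624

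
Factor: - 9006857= - 827^1*10891^1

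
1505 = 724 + 781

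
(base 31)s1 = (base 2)1101100101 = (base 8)1545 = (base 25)19J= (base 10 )869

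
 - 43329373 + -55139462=-98468835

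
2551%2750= 2551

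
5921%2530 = 861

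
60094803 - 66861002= -6766199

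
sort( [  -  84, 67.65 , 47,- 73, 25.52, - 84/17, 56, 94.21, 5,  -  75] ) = [ - 84,  -  75, -73, - 84/17, 5,25.52 , 47,56, 67.65, 94.21] 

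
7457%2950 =1557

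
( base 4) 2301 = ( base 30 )5R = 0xb1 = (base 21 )89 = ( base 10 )177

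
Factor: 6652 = 2^2*1663^1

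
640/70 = 64/7 = 9.14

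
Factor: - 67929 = -3^1* 22643^1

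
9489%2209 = 653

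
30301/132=30301/132 = 229.55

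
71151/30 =23717/10 =2371.70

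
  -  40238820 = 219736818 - 259975638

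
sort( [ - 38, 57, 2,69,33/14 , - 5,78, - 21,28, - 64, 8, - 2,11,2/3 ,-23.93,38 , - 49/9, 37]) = [ - 64, - 38, - 23.93, - 21  , - 49/9,-5, -2,2/3,2,33/14,8 , 11 , 28,  37,38,57,69,78 ]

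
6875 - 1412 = 5463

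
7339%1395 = 364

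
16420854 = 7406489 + 9014365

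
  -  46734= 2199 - 48933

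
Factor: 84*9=756 = 2^2*3^3*7^1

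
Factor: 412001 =412001^1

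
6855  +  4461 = 11316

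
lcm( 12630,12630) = 12630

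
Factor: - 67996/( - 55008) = 89/72 = 2^( - 3 )*3^( - 2)*89^1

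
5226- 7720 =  - 2494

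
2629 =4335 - 1706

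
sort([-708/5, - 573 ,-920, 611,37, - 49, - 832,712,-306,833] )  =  [ - 920, - 832, - 573, - 306 ,-708/5,-49,37,611, 712,833 ] 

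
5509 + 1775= 7284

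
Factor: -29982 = -2^1*3^1*19^1*263^1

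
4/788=1/197 = 0.01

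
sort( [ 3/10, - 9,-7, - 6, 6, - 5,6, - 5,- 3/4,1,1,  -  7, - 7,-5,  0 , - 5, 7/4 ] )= [ - 9 , - 7, - 7, - 7,-6, - 5,-5 , - 5, - 5, - 3/4 , 0,3/10 , 1,1, 7/4, 6 , 6] 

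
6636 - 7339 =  - 703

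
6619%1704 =1507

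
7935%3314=1307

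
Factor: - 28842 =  - 2^1*3^1*11^1*19^1 *23^1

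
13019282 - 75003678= - 61984396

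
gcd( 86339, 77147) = 1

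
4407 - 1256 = 3151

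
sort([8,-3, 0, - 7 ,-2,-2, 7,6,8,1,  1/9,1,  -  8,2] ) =[-8,-7, -3,-2,-2, 0,1/9,  1, 1,  2, 6,7,8, 8]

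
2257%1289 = 968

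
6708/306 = 21 +47/51 = 21.92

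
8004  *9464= 75749856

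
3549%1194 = 1161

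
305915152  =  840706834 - 534791682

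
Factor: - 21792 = - 2^5*3^1*227^1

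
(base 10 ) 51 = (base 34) 1H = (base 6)123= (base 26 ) 1p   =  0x33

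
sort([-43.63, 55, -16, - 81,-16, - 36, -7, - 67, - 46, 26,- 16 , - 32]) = [-81, - 67, - 46,  -  43.63, - 36, - 32,-16 , - 16,-16, -7,26, 55]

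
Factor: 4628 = 2^2*13^1*89^1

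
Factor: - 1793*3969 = - 7116417 = - 3^4 *7^2*11^1*163^1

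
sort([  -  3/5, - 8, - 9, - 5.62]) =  [ - 9, - 8, - 5.62, - 3/5]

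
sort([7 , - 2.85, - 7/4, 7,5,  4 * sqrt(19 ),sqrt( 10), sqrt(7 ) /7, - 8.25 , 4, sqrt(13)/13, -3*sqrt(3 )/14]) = [  -  8.25 ,-2.85 , -7/4,-3*sqrt( 3 ) /14,sqrt (13)/13, sqrt(7 ) /7 , sqrt(10 ),4 , 5, 7, 7, 4*sqrt( 19 )]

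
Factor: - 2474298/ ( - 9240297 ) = 824766/3080099 =2^1*3^1*11^( - 1 )*101^1*1361^1*280009^( - 1 ) 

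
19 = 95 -76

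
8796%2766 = 498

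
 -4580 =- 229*20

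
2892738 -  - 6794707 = 9687445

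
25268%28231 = 25268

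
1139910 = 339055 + 800855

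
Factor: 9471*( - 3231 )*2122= - 64934899722 = -2^1*3^3*7^1*11^1*41^1 * 359^1*1061^1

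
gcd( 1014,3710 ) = 2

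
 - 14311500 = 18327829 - 32639329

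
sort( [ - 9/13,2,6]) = [ - 9/13,2,6 ]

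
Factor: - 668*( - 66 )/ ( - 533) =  - 44088/533 = - 2^3 * 3^1*11^1*13^( - 1)*  41^(  -  1 )*167^1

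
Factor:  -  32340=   -  2^2 * 3^1*5^1 * 7^2*11^1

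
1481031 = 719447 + 761584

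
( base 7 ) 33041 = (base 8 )20105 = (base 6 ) 102125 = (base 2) 10000001000101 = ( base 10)8261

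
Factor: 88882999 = 29^1*389^1*7879^1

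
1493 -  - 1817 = 3310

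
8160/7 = 8160/7 = 1165.71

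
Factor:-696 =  - 2^3*3^1*29^1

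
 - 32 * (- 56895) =1820640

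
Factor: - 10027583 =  - 101^2*983^1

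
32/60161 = 32/60161 =0.00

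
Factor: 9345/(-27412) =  - 2^(  -  2)*3^1 * 5^1*11^( - 1)  =  - 15/44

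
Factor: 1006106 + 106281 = 167^1*6661^1 = 1112387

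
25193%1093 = 54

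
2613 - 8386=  - 5773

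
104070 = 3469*30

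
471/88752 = 157/29584 = 0.01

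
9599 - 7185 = 2414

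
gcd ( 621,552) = 69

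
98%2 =0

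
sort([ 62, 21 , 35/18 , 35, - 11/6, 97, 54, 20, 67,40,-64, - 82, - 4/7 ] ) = [-82,-64,  -  11/6, - 4/7, 35/18,20, 21, 35, 40, 54, 62, 67, 97]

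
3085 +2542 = 5627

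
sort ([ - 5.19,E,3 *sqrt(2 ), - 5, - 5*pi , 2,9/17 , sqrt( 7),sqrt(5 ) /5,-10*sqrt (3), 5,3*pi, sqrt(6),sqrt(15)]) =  [-10*sqrt(3), - 5*pi, - 5.19,-5,sqrt (5)/5, 9/17, 2,sqrt( 6), sqrt( 7),E,sqrt( 15), 3*sqrt(2),5, 3*pi] 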